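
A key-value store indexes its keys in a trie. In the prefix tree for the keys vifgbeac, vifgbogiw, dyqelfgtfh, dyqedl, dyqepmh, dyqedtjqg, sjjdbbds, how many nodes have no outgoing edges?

7

Leaves are exactly the stored words that no other stored word extends.
Those words: "dyqedl", "dyqedtjqg", "dyqelfgtfh", "dyqepmh", "sjjdbbds", "vifgbeac", "vifgbogiw"
Leaf count: 7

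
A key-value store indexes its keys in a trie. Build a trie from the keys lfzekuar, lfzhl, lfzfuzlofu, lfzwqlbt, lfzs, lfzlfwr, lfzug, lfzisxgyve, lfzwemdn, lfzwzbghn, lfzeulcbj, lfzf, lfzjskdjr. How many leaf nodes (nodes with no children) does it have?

Leaves are exactly the stored words that no other stored word extends.
Those words: "lfzekuar", "lfzeulcbj", "lfzfuzlofu", "lfzhl", "lfzisxgyve", "lfzjskdjr", "lfzlfwr", "lfzs", "lfzug", "lfzwemdn", "lfzwqlbt", "lfzwzbghn"
Leaf count: 12

12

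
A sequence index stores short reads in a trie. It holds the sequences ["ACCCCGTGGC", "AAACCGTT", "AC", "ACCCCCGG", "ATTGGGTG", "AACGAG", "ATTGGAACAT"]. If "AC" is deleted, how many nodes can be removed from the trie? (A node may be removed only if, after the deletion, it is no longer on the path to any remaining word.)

0

Walk "AC" from the leaf back toward the root, removing each node that no remaining word uses.
Every node on "AC" is still needed (e.g. by "ACCCCGTGGC"), so nothing is freed.
Nodes removed: 0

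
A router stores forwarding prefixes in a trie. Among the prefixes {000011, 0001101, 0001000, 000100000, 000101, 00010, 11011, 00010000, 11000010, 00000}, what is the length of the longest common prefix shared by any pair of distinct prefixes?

8

The deepest shared node is where two words last agree before diverging.
e.g. "00010000" and "000100000" share the prefix "00010000" of length 8; no pair shares a longer one.
Longest shared-prefix length: 8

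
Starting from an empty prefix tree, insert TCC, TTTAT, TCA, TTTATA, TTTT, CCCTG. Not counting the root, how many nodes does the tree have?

Trie structure (* marks end of a word):
(root)
├─ C
│  └─ C
│     └─ C
│        └─ T
│           └─ G *
└─ T
   ├─ C
   │  ├─ A *
   │  └─ C *
   └─ T
      └─ T
         ├─ A
         │  └─ T *
         │     └─ A *
         └─ T *
Counting every labelled node above: 15.

15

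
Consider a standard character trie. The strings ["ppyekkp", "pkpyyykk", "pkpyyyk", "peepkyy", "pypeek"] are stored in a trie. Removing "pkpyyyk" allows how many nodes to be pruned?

Walk "pkpyyyk" from the leaf back toward the root, removing each node that no remaining word uses.
Every node on "pkpyyyk" is still needed (e.g. by "pkpyyykk"), so nothing is freed.
Nodes removed: 0

0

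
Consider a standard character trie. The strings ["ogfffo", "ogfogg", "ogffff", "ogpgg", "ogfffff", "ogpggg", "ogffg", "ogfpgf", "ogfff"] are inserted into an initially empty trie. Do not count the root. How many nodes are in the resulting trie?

19

Trie structure (* marks end of a word):
(root)
└─ o
   └─ g
      ├─ f
      │  ├─ f
      │  │  ├─ f *
      │  │  │  ├─ f *
      │  │  │  │  └─ f *
      │  │  │  └─ o *
      │  │  └─ g *
      │  ├─ o
      │  │  └─ g
      │  │     └─ g *
      │  └─ p
      │     └─ g
      │        └─ f *
      └─ p
         └─ g
            └─ g *
               └─ g *
Counting every labelled node above: 19.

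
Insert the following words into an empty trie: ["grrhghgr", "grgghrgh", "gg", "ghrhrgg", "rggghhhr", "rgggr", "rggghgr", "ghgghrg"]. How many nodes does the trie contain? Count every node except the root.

37

Trace insertions, counting only characters that open a new branch:
  "grrhghgr" → 8 new (g, r, r, h, g, h, g, r)
  "grgghrgh" → prefix "gr" already present; 6 new (g, g, h, r, g, h)
  "gg" → prefix "g" already present; 1 new (g)
  "ghrhrgg" → prefix "g" already present; 6 new (h, r, h, r, g, g)
  "rggghhhr" → 8 new (r, g, g, g, h, h, h, r)
  "rgggr" → prefix "rggg" already present; 1 new (r)
  "rggghgr" → prefix "rgggh" already present; 2 new (g, r)
  "ghgghrg" → prefix "gh" already present; 5 new (g, g, h, r, g)
Total nodes = 8 + 6 + 1 + 6 + 8 + 1 + 2 + 5 = 37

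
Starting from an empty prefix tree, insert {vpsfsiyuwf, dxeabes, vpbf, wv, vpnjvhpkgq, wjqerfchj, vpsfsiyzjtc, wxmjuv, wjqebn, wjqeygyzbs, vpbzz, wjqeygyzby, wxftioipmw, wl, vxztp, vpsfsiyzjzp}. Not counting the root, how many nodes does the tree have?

Count nodes per top-level branch (shared prefixes stored once):
  'd'-branch (dxeabes): 7 nodes
  'v'-branch (vpbf, vpbzz, vpnjvhpkgq, vpsfsiyuwf, vpsfsiyzjtc, vpsfsiyzjzp, vxztp): 32 nodes
  'w'-branch (wjqebn, wjqerfchj, wjqeygyzbs, wjqeygyzby, wl, wv, wxftioipmw, wxmjuv): 33 nodes
Sum: 72

72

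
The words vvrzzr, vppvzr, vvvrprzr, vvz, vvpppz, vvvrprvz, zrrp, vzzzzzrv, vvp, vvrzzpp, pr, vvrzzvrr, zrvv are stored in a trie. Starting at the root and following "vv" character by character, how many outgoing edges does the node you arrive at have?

Follow the path "vv" to its node, then look at its outgoing edges.
Characters that immediately follow "vv" among the stored strings: {p, r, v, z}.
That node has 4 child edges.

4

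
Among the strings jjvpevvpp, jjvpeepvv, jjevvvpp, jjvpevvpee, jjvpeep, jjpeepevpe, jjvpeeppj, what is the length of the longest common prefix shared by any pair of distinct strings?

Look for the deepest trie node that still has at least two words in its subtree.
e.g. "jjvpevvpee" and "jjvpevvpp" share the prefix "jjvpevvp" of length 8; no pair shares a longer one.
Longest shared-prefix length: 8

8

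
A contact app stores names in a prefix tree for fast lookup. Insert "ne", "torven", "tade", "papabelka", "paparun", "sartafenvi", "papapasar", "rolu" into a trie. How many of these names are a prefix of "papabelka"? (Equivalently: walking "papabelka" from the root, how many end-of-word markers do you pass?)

1

Check each prefix of "papabelka" against the stored set — each match is an end-marker on the path.
Prefixes of the query that are stored words: "papabelka"
Count: 1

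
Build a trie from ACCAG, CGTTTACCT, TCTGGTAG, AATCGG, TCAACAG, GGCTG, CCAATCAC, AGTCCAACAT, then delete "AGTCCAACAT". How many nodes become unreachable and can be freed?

9

After clearing the end-marker at "AGTCCAACAT", prune upward until reaching a node still needed by another word.
The suffix "GTCCAACAT" (9 nodes) is used only by "AGTCCAACAT"; the node for "A" still has the child "C", so pruning stops there.
Nodes removed: 9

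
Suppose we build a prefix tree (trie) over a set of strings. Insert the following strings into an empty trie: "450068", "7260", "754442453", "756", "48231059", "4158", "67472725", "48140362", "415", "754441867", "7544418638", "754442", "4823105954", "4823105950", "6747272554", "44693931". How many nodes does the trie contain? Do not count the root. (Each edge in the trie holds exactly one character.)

61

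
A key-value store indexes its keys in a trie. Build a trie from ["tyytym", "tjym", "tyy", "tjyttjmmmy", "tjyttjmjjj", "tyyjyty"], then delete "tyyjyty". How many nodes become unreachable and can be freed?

4

After clearing the end-marker at "tyyjyty", prune upward until reaching a node still needed by another word.
The suffix "jyty" (4 nodes) is used only by "tyyjyty"; the node for "tyy" still has the child "t", so pruning stops there.
Nodes removed: 4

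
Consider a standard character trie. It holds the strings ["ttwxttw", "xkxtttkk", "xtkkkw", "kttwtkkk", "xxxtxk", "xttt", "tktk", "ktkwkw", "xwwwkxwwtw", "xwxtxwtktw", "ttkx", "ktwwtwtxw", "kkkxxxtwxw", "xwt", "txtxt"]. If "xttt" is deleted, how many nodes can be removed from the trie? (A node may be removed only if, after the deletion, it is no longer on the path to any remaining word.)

Walk "xttt" from the leaf back toward the root, removing each node that no remaining word uses.
The suffix "tt" (2 nodes) is used only by "xttt"; the node for "xt" still has the child "k", so pruning stops there.
Nodes removed: 2

2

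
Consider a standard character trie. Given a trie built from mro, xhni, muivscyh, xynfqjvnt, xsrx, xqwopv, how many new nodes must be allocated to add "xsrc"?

1

"xsr" is already a path in the trie; the remaining "c" must be added.
So 4 − 3 = 1 new nodes.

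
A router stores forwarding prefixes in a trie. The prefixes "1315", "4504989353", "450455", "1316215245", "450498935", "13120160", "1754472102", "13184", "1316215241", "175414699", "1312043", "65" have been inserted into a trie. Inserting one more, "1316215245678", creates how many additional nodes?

"1316215245" is already a path in the trie; the remaining "678" must be added.
So 13 − 10 = 3 new nodes.

3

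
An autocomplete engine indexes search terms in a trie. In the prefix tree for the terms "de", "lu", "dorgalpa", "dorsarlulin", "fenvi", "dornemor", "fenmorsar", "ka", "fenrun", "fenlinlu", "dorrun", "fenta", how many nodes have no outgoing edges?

12

A leaf is a node with no children — equivalently, the end of a word that is not a proper prefix of any other stored word.
Those words: "de", "dorgalpa", "dornemor", "dorrun", "dorsarlulin", "fenlinlu", "fenmorsar", "fenrun", "fenta", "fenvi", "ka", "lu"
Leaf count: 12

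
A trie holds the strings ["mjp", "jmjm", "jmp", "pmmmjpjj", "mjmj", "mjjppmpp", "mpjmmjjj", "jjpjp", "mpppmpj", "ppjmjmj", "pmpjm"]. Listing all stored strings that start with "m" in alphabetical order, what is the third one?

mjp

DFS of the "m" subtree visits, in order: "mjjppmpp", "mjmj", "mjp", "mpjmmjjj", "mpppmpj"
Position 3: mjp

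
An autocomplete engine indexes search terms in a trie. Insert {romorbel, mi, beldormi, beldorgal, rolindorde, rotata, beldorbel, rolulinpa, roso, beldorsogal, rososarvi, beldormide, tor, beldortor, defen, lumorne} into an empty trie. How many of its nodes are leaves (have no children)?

14

A leaf is a node with no children — equivalently, the end of a word that is not a proper prefix of any other stored word.
Those words: "beldorbel", "beldorgal", "beldormide", "beldorsogal", "beldortor", "defen", "lumorne", "mi", "rolindorde", "rolulinpa", "romorbel", "rososarvi", "rotata", "tor"
Leaf count: 14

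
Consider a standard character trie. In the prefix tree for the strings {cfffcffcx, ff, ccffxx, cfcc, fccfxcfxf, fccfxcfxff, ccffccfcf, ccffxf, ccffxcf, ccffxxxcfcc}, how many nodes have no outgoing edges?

Leaves are exactly the stored words that no other stored word extends.
Those words: "ccffccfcf", "ccffxcf", "ccffxf", "ccffxxxcfcc", "cfcc", "cfffcffcx", "fccfxcfxff", "ff"
Leaf count: 8

8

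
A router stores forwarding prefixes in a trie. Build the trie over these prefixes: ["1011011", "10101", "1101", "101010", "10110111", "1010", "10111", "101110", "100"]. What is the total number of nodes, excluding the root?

17

Insert word by word; a character creates a node only if that edge doesn't already exist:
  "1011011" → 7 new (1, 0, 1, 1, 0, 1, 1)
  "10101" → prefix "101" already present; 2 new (0, 1)
  "1101" → prefix "1" already present; 3 new (1, 0, 1)
  "101010" → prefix "10101" already present; 1 new (0)
  "10110111" → prefix "1011011" already present; 1 new (1)
  "1010" → prefix "1010" already present; 0 new (none)
  "10111" → prefix "1011" already present; 1 new (1)
  "101110" → prefix "10111" already present; 1 new (0)
  "100" → prefix "10" already present; 1 new (0)
Total nodes = 7 + 2 + 3 + 1 + 1 + 0 + 1 + 1 + 1 = 17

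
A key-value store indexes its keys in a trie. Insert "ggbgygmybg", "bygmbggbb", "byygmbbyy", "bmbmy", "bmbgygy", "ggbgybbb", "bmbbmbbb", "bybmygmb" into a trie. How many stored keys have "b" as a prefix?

6

Traverse to the node for "b", then collect every word in that subtree.
Words under "b": bmbbmbbb, bmbgygy, bmbmy, bybmygmb, bygmbggbb, byygmbbyy
Count: 6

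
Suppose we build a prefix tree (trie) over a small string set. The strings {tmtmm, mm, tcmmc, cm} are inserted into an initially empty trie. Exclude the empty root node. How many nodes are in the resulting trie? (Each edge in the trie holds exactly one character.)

Insert word by word; a character creates a node only if that edge doesn't already exist:
  "tmtmm" → 5 new (t, m, t, m, m)
  "mm" → 2 new (m, m)
  "tcmmc" → prefix "t" already present; 4 new (c, m, m, c)
  "cm" → 2 new (c, m)
Total nodes = 5 + 2 + 4 + 2 = 13

13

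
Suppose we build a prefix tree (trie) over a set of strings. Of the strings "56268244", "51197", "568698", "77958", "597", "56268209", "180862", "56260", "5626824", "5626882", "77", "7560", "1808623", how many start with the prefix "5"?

Traverse to the node for "5", then collect every word in that subtree.
Matches: "51197", "56260", "56268209", "5626824", "56268244", "5626882", "568698", "597"
Count: 8

8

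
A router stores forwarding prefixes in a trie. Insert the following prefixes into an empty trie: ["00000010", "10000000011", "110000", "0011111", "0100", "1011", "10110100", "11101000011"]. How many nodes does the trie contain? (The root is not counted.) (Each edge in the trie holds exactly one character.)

Trace insertions, counting only characters that open a new branch:
  "00000010" → 8 new (0, 0, 0, 0, 0, 0, 1, 0)
  "10000000011" → 11 new (1, 0, 0, 0, 0, 0, 0, 0, 0, 1, 1)
  "110000" → prefix "1" already present; 5 new (1, 0, 0, 0, 0)
  "0011111" → prefix "00" already present; 5 new (1, 1, 1, 1, 1)
  "0100" → prefix "0" already present; 3 new (1, 0, 0)
  "1011" → prefix "10" already present; 2 new (1, 1)
  "10110100" → prefix "1011" already present; 4 new (0, 1, 0, 0)
  "11101000011" → prefix "11" already present; 9 new (1, 0, 1, 0, 0, 0, 0, 1, 1)
Total nodes = 8 + 11 + 5 + 5 + 3 + 2 + 4 + 9 = 47

47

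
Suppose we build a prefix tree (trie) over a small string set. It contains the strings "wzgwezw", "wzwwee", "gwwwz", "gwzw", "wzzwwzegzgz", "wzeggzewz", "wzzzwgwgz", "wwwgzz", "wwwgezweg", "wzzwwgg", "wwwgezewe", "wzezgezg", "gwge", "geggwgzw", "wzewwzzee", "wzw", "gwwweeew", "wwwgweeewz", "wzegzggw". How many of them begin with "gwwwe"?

Traverse to the node for "gwwwe", then collect every word in that subtree.
Words under "gwwwe": gwwweeew
Count: 1

1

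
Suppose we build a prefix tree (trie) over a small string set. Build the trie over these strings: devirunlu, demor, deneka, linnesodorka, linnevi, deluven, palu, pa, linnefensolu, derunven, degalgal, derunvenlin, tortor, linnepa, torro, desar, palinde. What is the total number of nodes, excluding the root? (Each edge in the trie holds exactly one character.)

Insert word by word; a character creates a node only if that edge doesn't already exist:
  "devirunlu" → 9 new (d, e, v, i, r, u, n, l, u)
  "demor" → prefix "de" already present; 3 new (m, o, r)
  "deneka" → prefix "de" already present; 4 new (n, e, k, a)
  "linnesodorka" → 12 new (l, i, n, n, e, s, o, d, o, r, k, a)
  "linnevi" → prefix "linne" already present; 2 new (v, i)
  "deluven" → prefix "de" already present; 5 new (l, u, v, e, n)
  "palu" → 4 new (p, a, l, u)
  "pa" → prefix "pa" already present; 0 new (none)
  "linnefensolu" → prefix "linne" already present; 7 new (f, e, n, s, o, l, u)
  "derunven" → prefix "de" already present; 6 new (r, u, n, v, e, n)
  "degalgal" → prefix "de" already present; 6 new (g, a, l, g, a, l)
  "derunvenlin" → prefix "derunven" already present; 3 new (l, i, n)
  "tortor" → 6 new (t, o, r, t, o, r)
  "linnepa" → prefix "linne" already present; 2 new (p, a)
  "torro" → prefix "tor" already present; 2 new (r, o)
  "desar" → prefix "de" already present; 3 new (s, a, r)
  "palinde" → prefix "pal" already present; 4 new (i, n, d, e)
Total nodes = 9 + 3 + 4 + 12 + 2 + 5 + 4 + 0 + 7 + 6 + 6 + 3 + 6 + 2 + 2 + 3 + 4 = 78

78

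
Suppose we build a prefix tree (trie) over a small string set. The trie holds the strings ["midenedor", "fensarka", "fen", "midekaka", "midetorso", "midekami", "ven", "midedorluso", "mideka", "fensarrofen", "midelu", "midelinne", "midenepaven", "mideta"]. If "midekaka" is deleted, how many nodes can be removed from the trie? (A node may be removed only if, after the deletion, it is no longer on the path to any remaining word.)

2

Walk "midekaka" from the leaf back toward the root, removing each node that no remaining word uses.
The suffix "ka" (2 nodes) is used only by "midekaka"; the node for "mideka" still has the child "m", so pruning stops there.
Nodes removed: 2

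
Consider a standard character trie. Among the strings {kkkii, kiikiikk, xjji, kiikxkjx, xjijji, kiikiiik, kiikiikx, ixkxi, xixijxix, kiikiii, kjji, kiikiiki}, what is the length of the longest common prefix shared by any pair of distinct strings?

7

The deepest shared node is where two words last agree before diverging.
e.g. "kiikiii" and "kiikiiik" share the prefix "kiikiii" of length 7; no pair shares a longer one.
Longest shared-prefix length: 7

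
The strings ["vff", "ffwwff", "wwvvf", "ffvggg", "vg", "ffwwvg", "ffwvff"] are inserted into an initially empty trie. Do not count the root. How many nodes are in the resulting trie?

Trie structure (* marks end of a word):
(root)
├─ f
│  └─ f
│     ├─ v
│     │  └─ g
│     │     └─ g
│     │        └─ g *
│     └─ w
│        ├─ v
│        │  └─ f
│        │     └─ f *
│        └─ w
│           ├─ f
│           │  └─ f *
│           └─ v
│              └─ g *
├─ v
│  ├─ f
│  │  └─ f *
│  └─ g *
└─ w
   └─ w
      └─ v
         └─ v
            └─ f *
Counting every labelled node above: 24.

24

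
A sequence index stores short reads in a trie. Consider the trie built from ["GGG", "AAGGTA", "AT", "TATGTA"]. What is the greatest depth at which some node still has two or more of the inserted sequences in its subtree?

Equivalently: take the maximum, over all pairs, of their longest common prefix length.
e.g. "AAGGTA" and "AT" share the prefix "A" of length 1; no pair shares a longer one.
Longest shared-prefix length: 1

1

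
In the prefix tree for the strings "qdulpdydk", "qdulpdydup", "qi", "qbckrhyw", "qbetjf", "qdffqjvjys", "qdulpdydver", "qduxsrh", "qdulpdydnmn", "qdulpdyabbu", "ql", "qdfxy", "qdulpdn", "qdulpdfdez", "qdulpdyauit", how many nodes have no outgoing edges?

15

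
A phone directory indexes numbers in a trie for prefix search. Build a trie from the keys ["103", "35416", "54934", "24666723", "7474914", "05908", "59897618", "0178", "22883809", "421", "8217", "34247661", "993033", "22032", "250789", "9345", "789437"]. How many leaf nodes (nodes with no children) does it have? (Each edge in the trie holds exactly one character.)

17

Leaves are exactly the stored words that no other stored word extends.
Those words: "0178", "05908", "103", "22032", "22883809", "24666723", "250789", "34247661", "35416", "421", "54934", "59897618", "7474914", "789437", "8217", "9345", "993033"
Leaf count: 17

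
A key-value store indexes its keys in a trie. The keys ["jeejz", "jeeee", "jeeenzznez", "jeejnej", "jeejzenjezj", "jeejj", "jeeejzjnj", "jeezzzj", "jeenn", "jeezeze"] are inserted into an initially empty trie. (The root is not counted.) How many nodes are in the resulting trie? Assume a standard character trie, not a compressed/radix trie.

37

Insert word by word; a character creates a node only if that edge doesn't already exist:
  "jeejz" → 5 new (j, e, e, j, z)
  "jeeee" → prefix "jee" already present; 2 new (e, e)
  "jeeenzznez" → prefix "jeee" already present; 6 new (n, z, z, n, e, z)
  "jeejnej" → prefix "jeej" already present; 3 new (n, e, j)
  "jeejzenjezj" → prefix "jeejz" already present; 6 new (e, n, j, e, z, j)
  "jeejj" → prefix "jeej" already present; 1 new (j)
  "jeeejzjnj" → prefix "jeee" already present; 5 new (j, z, j, n, j)
  "jeezzzj" → prefix "jee" already present; 4 new (z, z, z, j)
  "jeenn" → prefix "jee" already present; 2 new (n, n)
  "jeezeze" → prefix "jeez" already present; 3 new (e, z, e)
Total nodes = 5 + 2 + 6 + 3 + 6 + 1 + 5 + 4 + 2 + 3 = 37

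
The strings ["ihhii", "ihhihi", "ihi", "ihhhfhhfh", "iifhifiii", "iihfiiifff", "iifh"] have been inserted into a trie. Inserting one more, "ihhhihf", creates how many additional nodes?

3

"ihhh" is already a path in the trie; the remaining "ihf" must be added.
New nodes needed: |"ihhhihf"| − 4 = 7 − 4 = 3.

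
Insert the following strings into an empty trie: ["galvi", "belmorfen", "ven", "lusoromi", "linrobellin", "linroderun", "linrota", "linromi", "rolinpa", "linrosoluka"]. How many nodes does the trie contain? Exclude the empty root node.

57

For each word, the new-node count is its length minus the longest prefix already in the trie:
  "galvi" → 5 new (g, a, l, v, i)
  "belmorfen" → 9 new (b, e, l, m, o, r, f, e, n)
  "ven" → 3 new (v, e, n)
  "lusoromi" → 8 new (l, u, s, o, r, o, m, i)
  "linrobellin" → prefix "l" already present; 10 new (i, n, r, o, b, e, l, l, i, n)
  "linroderun" → prefix "linro" already present; 5 new (d, e, r, u, n)
  "linrota" → prefix "linro" already present; 2 new (t, a)
  "linromi" → prefix "linro" already present; 2 new (m, i)
  "rolinpa" → 7 new (r, o, l, i, n, p, a)
  "linrosoluka" → prefix "linro" already present; 6 new (s, o, l, u, k, a)
Total nodes = 5 + 9 + 3 + 8 + 10 + 5 + 2 + 2 + 7 + 6 = 57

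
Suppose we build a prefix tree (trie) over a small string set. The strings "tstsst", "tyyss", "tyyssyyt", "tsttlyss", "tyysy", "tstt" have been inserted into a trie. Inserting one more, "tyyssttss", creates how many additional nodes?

Walking "tyyssttss" from the root, the first 5 characters ("tyyss") follow existing edges; "t" is the first miss.
Each of the 4 remaining characters creates one node.

4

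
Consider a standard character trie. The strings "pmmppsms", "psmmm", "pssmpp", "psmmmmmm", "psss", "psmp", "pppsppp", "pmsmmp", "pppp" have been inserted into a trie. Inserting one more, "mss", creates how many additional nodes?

3

Nothing in the trie begins with "m"; the whole of "mss" is new.
3 − 0 = 3 new nodes.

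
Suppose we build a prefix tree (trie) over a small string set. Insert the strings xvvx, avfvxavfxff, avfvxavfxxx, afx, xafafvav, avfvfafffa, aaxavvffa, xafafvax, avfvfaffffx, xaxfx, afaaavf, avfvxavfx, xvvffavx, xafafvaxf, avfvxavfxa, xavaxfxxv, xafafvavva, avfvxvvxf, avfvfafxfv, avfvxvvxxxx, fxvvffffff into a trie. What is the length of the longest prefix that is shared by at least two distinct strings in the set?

9

Look for the deepest trie node that still has at least two words in its subtree.
e.g. "avfvfafffa" and "avfvfaffffx" share the prefix "avfvfafff" of length 9; no pair shares a longer one.
Longest shared-prefix length: 9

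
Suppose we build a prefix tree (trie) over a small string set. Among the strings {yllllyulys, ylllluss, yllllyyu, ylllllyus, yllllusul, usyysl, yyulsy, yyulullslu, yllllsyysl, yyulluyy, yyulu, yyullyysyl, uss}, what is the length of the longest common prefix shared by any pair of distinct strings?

7

Equivalently: take the maximum, over all pairs, of their longest common prefix length.
e.g. "ylllluss" and "yllllusul" share the prefix "yllllus" of length 7; no pair shares a longer one.
Longest shared-prefix length: 7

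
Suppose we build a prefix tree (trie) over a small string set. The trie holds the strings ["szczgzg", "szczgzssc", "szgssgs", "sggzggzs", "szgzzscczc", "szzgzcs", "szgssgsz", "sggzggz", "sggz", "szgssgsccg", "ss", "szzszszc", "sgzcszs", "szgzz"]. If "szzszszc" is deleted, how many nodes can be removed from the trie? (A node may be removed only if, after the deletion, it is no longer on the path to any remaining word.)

5

After clearing the end-marker at "szzszszc", prune upward until reaching a node still needed by another word.
The suffix "szszc" (5 nodes) is used only by "szzszszc"; the node for "szz" still has the child "g", so pruning stops there.
Nodes removed: 5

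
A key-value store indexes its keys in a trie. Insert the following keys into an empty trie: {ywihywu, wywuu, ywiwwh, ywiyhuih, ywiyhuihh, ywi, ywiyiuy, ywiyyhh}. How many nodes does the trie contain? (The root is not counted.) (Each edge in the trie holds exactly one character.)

For each word, the new-node count is its length minus the longest prefix already in the trie:
  "ywihywu" → 7 new (y, w, i, h, y, w, u)
  "wywuu" → 5 new (w, y, w, u, u)
  "ywiwwh" → prefix "ywi" already present; 3 new (w, w, h)
  "ywiyhuih" → prefix "ywi" already present; 5 new (y, h, u, i, h)
  "ywiyhuihh" → prefix "ywiyhuih" already present; 1 new (h)
  "ywi" → prefix "ywi" already present; 0 new (none)
  "ywiyiuy" → prefix "ywiy" already present; 3 new (i, u, y)
  "ywiyyhh" → prefix "ywiy" already present; 3 new (y, h, h)
Total nodes = 7 + 5 + 3 + 5 + 1 + 0 + 3 + 3 = 27

27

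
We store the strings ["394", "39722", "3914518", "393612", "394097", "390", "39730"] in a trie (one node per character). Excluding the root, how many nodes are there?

21

Trace insertions, counting only characters that open a new branch:
  "394" → 3 new (3, 9, 4)
  "39722" → prefix "39" already present; 3 new (7, 2, 2)
  "3914518" → prefix "39" already present; 5 new (1, 4, 5, 1, 8)
  "393612" → prefix "39" already present; 4 new (3, 6, 1, 2)
  "394097" → prefix "394" already present; 3 new (0, 9, 7)
  "390" → prefix "39" already present; 1 new (0)
  "39730" → prefix "397" already present; 2 new (3, 0)
Total nodes = 3 + 3 + 5 + 4 + 3 + 1 + 2 = 21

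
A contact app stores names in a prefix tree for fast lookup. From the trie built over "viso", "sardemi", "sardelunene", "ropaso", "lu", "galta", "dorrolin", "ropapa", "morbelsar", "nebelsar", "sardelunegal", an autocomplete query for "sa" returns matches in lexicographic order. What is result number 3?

sardemi

DFS of the "sa" subtree visits, in order: "sardelunegal", "sardelunene", "sardemi"
The 3rd is sardemi.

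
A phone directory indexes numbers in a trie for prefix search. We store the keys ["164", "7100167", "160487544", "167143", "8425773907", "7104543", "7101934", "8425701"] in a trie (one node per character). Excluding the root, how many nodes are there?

Trace insertions, counting only characters that open a new branch:
  "164" → 3 new (1, 6, 4)
  "7100167" → 7 new (7, 1, 0, 0, 1, 6, 7)
  "160487544" → prefix "16" already present; 7 new (0, 4, 8, 7, 5, 4, 4)
  "167143" → prefix "16" already present; 4 new (7, 1, 4, 3)
  "8425773907" → 10 new (8, 4, 2, 5, 7, 7, 3, 9, 0, 7)
  "7104543" → prefix "710" already present; 4 new (4, 5, 4, 3)
  "7101934" → prefix "710" already present; 4 new (1, 9, 3, 4)
  "8425701" → prefix "84257" already present; 2 new (0, 1)
Total nodes = 3 + 7 + 7 + 4 + 10 + 4 + 4 + 2 = 41

41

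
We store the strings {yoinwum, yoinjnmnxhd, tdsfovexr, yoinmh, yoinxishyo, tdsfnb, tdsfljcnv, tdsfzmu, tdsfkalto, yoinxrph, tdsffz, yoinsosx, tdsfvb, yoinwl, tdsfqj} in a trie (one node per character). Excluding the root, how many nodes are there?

Insert word by word; a character creates a node only if that edge doesn't already exist:
  "yoinwum" → 7 new (y, o, i, n, w, u, m)
  "yoinjnmnxhd" → prefix "yoin" already present; 7 new (j, n, m, n, x, h, d)
  "tdsfovexr" → 9 new (t, d, s, f, o, v, e, x, r)
  "yoinmh" → prefix "yoin" already present; 2 new (m, h)
  "yoinxishyo" → prefix "yoin" already present; 6 new (x, i, s, h, y, o)
  "tdsfnb" → prefix "tdsf" already present; 2 new (n, b)
  "tdsfljcnv" → prefix "tdsf" already present; 5 new (l, j, c, n, v)
  "tdsfzmu" → prefix "tdsf" already present; 3 new (z, m, u)
  "tdsfkalto" → prefix "tdsf" already present; 5 new (k, a, l, t, o)
  "yoinxrph" → prefix "yoinx" already present; 3 new (r, p, h)
  "tdsffz" → prefix "tdsf" already present; 2 new (f, z)
  "yoinsosx" → prefix "yoin" already present; 4 new (s, o, s, x)
  "tdsfvb" → prefix "tdsf" already present; 2 new (v, b)
  "yoinwl" → prefix "yoinw" already present; 1 new (l)
  "tdsfqj" → prefix "tdsf" already present; 2 new (q, j)
Total nodes = 7 + 7 + 9 + 2 + 6 + 2 + 5 + 3 + 5 + 3 + 2 + 4 + 2 + 1 + 2 = 60

60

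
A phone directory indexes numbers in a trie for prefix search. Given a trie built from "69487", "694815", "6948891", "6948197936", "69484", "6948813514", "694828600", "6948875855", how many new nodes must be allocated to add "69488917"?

Walking "69488917" from the root, the first 7 characters ("6948891") follow existing edges; "7" is the first miss.
So 8 − 7 = 1 new nodes.

1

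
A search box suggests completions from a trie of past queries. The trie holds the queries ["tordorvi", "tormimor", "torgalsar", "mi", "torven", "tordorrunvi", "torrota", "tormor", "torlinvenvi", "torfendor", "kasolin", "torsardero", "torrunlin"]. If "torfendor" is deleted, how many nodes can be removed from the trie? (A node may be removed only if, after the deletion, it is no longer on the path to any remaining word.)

After clearing the end-marker at "torfendor", prune upward until reaching a node still needed by another word.
The suffix "fendor" (6 nodes) is used only by "torfendor"; the node for "tor" still has the child "d", so pruning stops there.
Nodes removed: 6

6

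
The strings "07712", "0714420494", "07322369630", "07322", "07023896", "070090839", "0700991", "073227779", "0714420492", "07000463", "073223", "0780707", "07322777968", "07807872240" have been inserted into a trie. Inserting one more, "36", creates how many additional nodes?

2

Nothing in the trie begins with "3"; the whole of "36" is new.
2 − 0 = 2 new nodes.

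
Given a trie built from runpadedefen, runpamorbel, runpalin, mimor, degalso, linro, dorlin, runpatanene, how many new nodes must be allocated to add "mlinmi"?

"m" is already a path in the trie; the remaining "linmi" must be added.
Each of the 5 remaining characters creates one node.

5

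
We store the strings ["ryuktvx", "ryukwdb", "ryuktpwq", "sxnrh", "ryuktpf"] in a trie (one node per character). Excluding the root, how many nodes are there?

For each word, the new-node count is its length minus the longest prefix already in the trie:
  "ryuktvx" → 7 new (r, y, u, k, t, v, x)
  "ryukwdb" → prefix "ryuk" already present; 3 new (w, d, b)
  "ryuktpwq" → prefix "ryukt" already present; 3 new (p, w, q)
  "sxnrh" → 5 new (s, x, n, r, h)
  "ryuktpf" → prefix "ryuktp" already present; 1 new (f)
Total nodes = 7 + 3 + 3 + 5 + 1 = 19

19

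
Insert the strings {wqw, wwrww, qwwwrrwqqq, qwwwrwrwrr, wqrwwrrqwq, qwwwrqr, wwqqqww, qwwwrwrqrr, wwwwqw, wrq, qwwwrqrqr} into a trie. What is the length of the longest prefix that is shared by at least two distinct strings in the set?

7

Equivalently: take the maximum, over all pairs, of their longest common prefix length.
"qwwwrqr" and "qwwwrqrqr" agree on "qwwwrqr" (7 characters) before diverging; nothing deeper is shared.
Longest shared-prefix length: 7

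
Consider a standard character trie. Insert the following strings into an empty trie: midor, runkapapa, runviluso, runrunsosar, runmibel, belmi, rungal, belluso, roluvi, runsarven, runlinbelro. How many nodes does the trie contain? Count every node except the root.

For each word, the new-node count is its length minus the longest prefix already in the trie:
  "midor" → 5 new (m, i, d, o, r)
  "runkapapa" → 9 new (r, u, n, k, a, p, a, p, a)
  "runviluso" → prefix "run" already present; 6 new (v, i, l, u, s, o)
  "runrunsosar" → prefix "run" already present; 8 new (r, u, n, s, o, s, a, r)
  "runmibel" → prefix "run" already present; 5 new (m, i, b, e, l)
  "belmi" → 5 new (b, e, l, m, i)
  "rungal" → prefix "run" already present; 3 new (g, a, l)
  "belluso" → prefix "bel" already present; 4 new (l, u, s, o)
  "roluvi" → prefix "r" already present; 5 new (o, l, u, v, i)
  "runsarven" → prefix "run" already present; 6 new (s, a, r, v, e, n)
  "runlinbelro" → prefix "run" already present; 8 new (l, i, n, b, e, l, r, o)
Total nodes = 5 + 9 + 6 + 8 + 5 + 5 + 3 + 4 + 5 + 6 + 8 = 64

64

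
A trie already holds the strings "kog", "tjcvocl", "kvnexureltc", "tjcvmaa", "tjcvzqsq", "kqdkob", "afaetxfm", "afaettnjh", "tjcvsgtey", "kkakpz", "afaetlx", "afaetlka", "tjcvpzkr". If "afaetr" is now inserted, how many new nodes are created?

1

Walking "afaetr" from the root, the first 5 characters ("afaet") follow existing edges; "r" is the first miss.
So 6 − 5 = 1 new nodes.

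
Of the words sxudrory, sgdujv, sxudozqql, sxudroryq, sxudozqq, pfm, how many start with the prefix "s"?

5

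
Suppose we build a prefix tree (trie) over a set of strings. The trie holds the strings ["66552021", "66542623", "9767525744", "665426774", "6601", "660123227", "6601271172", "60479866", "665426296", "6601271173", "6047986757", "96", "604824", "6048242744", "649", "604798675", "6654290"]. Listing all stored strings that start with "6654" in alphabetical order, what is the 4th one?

DFS of the "6654" subtree visits, in order: "66542623", "665426296", "665426774", "6654290"
Position 4: 6654290

6654290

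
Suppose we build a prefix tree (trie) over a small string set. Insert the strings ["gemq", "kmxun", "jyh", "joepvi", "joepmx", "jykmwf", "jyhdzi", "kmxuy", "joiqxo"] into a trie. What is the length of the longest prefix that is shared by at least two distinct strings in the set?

Equivalently: take the maximum, over all pairs, of their longest common prefix length.
e.g. "joepmx" and "joepvi" share the prefix "joep" of length 4; no pair shares a longer one.
Longest shared-prefix length: 4

4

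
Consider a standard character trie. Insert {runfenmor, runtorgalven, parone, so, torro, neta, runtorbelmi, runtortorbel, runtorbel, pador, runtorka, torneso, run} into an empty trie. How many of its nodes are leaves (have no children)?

Leaves are exactly the stored words that no other stored word extends.
Those words: "neta", "pador", "parone", "runfenmor", "runtorbelmi", "runtorgalven", "runtorka", "runtortorbel", "so", "torneso", "torro"
Leaf count: 11

11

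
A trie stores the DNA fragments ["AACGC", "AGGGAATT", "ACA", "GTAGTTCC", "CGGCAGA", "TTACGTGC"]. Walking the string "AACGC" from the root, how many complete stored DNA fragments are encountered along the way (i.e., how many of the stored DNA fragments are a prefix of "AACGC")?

Check each prefix of "AACGC" against the stored set — each match is an end-marker on the path.
Prefixes of the query that are stored words: "AACGC"
Count: 1

1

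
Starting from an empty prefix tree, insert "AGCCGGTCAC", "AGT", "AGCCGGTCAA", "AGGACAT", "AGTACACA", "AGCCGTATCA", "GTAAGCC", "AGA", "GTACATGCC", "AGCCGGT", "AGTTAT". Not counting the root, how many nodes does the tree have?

44

Count nodes per top-level branch (shared prefixes stored once):
  'A'-branch (AGA, AGCCGGT, AGCCGGTCAA, AGCCGGTCAC, AGCCGTATCA, AGGACAT, AGT, AGTACACA, AGTTAT): 31 nodes
  'G'-branch (GTAAGCC, GTACATGCC): 13 nodes
Sum: 44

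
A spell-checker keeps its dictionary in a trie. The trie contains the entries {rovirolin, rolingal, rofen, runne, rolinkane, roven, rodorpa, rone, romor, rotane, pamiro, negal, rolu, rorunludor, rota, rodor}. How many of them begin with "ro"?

Walk to "ro"; the words in its subtree are exactly those with that prefix.
Words under "ro": rodor, rodorpa, rofen, rolingal, rolinkane, rolu, romor, rone, rorunludor, rota, rotane, roven, rovirolin
Count: 13

13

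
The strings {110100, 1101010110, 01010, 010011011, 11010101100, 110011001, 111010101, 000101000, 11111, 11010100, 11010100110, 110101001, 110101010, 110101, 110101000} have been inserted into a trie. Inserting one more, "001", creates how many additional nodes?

1

"00" is already a path in the trie; the remaining "1" must be added.
So 3 − 2 = 1 new nodes.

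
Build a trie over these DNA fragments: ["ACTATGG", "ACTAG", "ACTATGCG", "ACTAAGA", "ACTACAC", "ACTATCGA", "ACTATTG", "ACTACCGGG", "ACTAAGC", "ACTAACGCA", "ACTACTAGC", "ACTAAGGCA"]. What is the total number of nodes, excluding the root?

37

Trie structure (* marks end of a word):
(root)
└─ A
   └─ C
      └─ T
         └─ A
            ├─ A
            │  ├─ C
            │  │  └─ G
            │  │     └─ C
            │  │        └─ A *
            │  └─ G
            │     ├─ A *
            │     ├─ C *
            │     └─ G
            │        └─ C
            │           └─ A *
            ├─ C
            │  ├─ A
            │  │  └─ C *
            │  ├─ C
            │  │  └─ G
            │  │     └─ G
            │  │        └─ G *
            │  └─ T
            │     └─ A
            │        └─ G
            │           └─ C *
            ├─ G *
            └─ T
               ├─ C
               │  └─ G
               │     └─ A *
               ├─ G
               │  ├─ C
               │  │  └─ G *
               │  └─ G *
               └─ T
                  └─ G *
Counting every labelled node above: 37.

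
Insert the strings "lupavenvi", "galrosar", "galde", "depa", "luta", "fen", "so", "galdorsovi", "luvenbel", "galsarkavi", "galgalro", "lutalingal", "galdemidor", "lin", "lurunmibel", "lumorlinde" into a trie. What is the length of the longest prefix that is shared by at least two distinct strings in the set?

5

Look for the deepest trie node that still has at least two words in its subtree.
e.g. "galde" and "galdemidor" share the prefix "galde" of length 5; no pair shares a longer one.
Longest shared-prefix length: 5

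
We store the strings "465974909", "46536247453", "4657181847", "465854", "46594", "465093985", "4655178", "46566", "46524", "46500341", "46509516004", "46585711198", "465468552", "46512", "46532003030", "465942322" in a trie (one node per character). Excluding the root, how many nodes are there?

77

Trace insertions, counting only characters that open a new branch:
  "465974909" → 9 new (4, 6, 5, 9, 7, 4, 9, 0, 9)
  "46536247453" → prefix "465" already present; 8 new (3, 6, 2, 4, 7, 4, 5, 3)
  "4657181847" → prefix "465" already present; 7 new (7, 1, 8, 1, 8, 4, 7)
  "465854" → prefix "465" already present; 3 new (8, 5, 4)
  "46594" → prefix "4659" already present; 1 new (4)
  "465093985" → prefix "465" already present; 6 new (0, 9, 3, 9, 8, 5)
  "4655178" → prefix "465" already present; 4 new (5, 1, 7, 8)
  "46566" → prefix "465" already present; 2 new (6, 6)
  "46524" → prefix "465" already present; 2 new (2, 4)
  "46500341" → prefix "4650" already present; 4 new (0, 3, 4, 1)
  "46509516004" → prefix "46509" already present; 6 new (5, 1, 6, 0, 0, 4)
  "46585711198" → prefix "46585" already present; 6 new (7, 1, 1, 1, 9, 8)
  "465468552" → prefix "465" already present; 6 new (4, 6, 8, 5, 5, 2)
  "46512" → prefix "465" already present; 2 new (1, 2)
  "46532003030" → prefix "4653" already present; 7 new (2, 0, 0, 3, 0, 3, 0)
  "465942322" → prefix "46594" already present; 4 new (2, 3, 2, 2)
Total nodes = 9 + 8 + 7 + 3 + 1 + 6 + 4 + 2 + 2 + 4 + 6 + 6 + 6 + 2 + 7 + 4 = 77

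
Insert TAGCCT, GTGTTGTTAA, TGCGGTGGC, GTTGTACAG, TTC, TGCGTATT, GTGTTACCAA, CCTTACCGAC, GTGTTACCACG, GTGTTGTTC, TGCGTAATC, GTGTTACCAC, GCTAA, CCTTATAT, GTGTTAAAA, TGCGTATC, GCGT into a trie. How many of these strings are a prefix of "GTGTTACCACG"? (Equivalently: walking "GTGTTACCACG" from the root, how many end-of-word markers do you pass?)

Traverse "GTGTTACCACG" character by character; count nodes along the way that are marked as word ends.
Prefixes of the query that are stored words: "GTGTTACCAC", "GTGTTACCACG"
Count: 2

2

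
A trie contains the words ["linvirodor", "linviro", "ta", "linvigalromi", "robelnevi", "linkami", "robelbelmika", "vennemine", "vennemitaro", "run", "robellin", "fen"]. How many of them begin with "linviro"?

2

Walk to "linviro"; the words in its subtree are exactly those with that prefix.
Matches: "linviro", "linvirodor"
Count: 2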